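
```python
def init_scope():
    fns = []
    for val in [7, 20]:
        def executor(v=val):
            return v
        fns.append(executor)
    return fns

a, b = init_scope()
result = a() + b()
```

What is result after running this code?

Step 1: Default argument v=val captures val at each iteration.
Step 2: a() returns 7 (captured at first iteration), b() returns 20 (captured at second).
Step 3: result = 7 + 20 = 27

The answer is 27.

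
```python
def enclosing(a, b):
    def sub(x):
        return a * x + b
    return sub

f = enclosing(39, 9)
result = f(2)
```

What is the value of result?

Step 1: enclosing(39, 9) captures a = 39, b = 9.
Step 2: f(2) computes 39 * 2 + 9 = 87.
Step 3: result = 87

The answer is 87.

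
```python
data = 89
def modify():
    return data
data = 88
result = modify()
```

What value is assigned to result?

Step 1: data is first set to 89, then reassigned to 88.
Step 2: modify() is called after the reassignment, so it looks up the current global data = 88.
Step 3: result = 88

The answer is 88.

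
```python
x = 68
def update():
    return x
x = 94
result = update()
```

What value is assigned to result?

Step 1: x is first set to 68, then reassigned to 94.
Step 2: update() is called after the reassignment, so it looks up the current global x = 94.
Step 3: result = 94

The answer is 94.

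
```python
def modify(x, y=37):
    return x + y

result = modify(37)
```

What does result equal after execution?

Step 1: modify(37) uses default y = 37.
Step 2: Returns 37 + 37 = 74.
Step 3: result = 74

The answer is 74.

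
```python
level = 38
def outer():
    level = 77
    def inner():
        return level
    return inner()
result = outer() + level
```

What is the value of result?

Step 1: Global level = 38. outer() shadows with level = 77.
Step 2: inner() returns enclosing level = 77. outer() = 77.
Step 3: result = 77 + global level (38) = 115

The answer is 115.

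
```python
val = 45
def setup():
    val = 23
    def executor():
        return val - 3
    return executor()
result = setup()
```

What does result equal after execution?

Step 1: setup() shadows global val with val = 23.
Step 2: executor() finds val = 23 in enclosing scope, computes 23 - 3 = 20.
Step 3: result = 20

The answer is 20.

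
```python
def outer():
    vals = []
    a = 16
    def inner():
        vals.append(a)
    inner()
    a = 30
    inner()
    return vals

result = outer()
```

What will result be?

Step 1: a = 16. inner() appends current a to vals.
Step 2: First inner(): appends 16. Then a = 30.
Step 3: Second inner(): appends 30 (closure sees updated a). result = [16, 30]

The answer is [16, 30].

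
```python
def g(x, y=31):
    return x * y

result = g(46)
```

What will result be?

Step 1: g(46) uses default y = 31.
Step 2: Returns 46 * 31 = 1426.
Step 3: result = 1426

The answer is 1426.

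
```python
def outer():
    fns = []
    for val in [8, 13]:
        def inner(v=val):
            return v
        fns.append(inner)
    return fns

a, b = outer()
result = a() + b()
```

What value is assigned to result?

Step 1: Default argument v=val captures val at each iteration.
Step 2: a() returns 8 (captured at first iteration), b() returns 13 (captured at second).
Step 3: result = 8 + 13 = 21

The answer is 21.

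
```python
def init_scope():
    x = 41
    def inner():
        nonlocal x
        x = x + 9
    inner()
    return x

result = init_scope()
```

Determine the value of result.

Step 1: init_scope() sets x = 41.
Step 2: inner() uses nonlocal to modify x in init_scope's scope: x = 41 + 9 = 50.
Step 3: init_scope() returns the modified x = 50

The answer is 50.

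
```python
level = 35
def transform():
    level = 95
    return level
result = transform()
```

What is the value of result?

Step 1: Global level = 35.
Step 2: transform() creates local level = 95, shadowing the global.
Step 3: Returns local level = 95. result = 95

The answer is 95.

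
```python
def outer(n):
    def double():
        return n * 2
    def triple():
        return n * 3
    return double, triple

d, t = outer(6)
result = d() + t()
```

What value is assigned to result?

Step 1: Both closures capture the same n = 6.
Step 2: d() = 6 * 2 = 12, t() = 6 * 3 = 18.
Step 3: result = 12 + 18 = 30

The answer is 30.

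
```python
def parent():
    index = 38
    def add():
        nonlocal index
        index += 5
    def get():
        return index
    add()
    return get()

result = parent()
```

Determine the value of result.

Step 1: index = 38. add() modifies it via nonlocal, get() reads it.
Step 2: add() makes index = 38 + 5 = 43.
Step 3: get() returns 43. result = 43

The answer is 43.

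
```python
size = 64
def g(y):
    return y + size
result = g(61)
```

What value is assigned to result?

Step 1: size = 64 is defined globally.
Step 2: g(61) uses parameter y = 61 and looks up size from global scope = 64.
Step 3: result = 61 + 64 = 125

The answer is 125.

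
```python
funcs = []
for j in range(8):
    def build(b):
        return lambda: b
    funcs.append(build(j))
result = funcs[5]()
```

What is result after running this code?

Step 1: build(j) creates a new scope capturing b = j at call time.
Step 2: funcs[5] = build(5), so its lambda captures b = 5.
Step 3: result = 5 (closure factory fixes late binding)

The answer is 5.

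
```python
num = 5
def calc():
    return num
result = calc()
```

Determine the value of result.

Step 1: num = 5 is defined in the global scope.
Step 2: calc() looks up num. No local num exists, so Python checks the global scope via LEGB rule and finds num = 5.
Step 3: result = 5

The answer is 5.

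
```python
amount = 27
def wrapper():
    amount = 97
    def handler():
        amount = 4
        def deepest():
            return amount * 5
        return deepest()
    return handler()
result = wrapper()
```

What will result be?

Step 1: deepest() looks up amount through LEGB: not local, finds amount = 4 in enclosing handler().
Step 2: Returns 4 * 5 = 20.
Step 3: result = 20

The answer is 20.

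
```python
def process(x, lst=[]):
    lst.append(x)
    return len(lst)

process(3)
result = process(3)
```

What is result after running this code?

Step 1: Mutable default list persists between calls.
Step 2: First call: lst = [3], len = 1. Second call: lst = [3, 3], len = 2.
Step 3: result = 2

The answer is 2.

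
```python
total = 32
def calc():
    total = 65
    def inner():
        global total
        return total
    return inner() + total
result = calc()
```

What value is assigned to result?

Step 1: Global total = 32. calc() shadows with local total = 65.
Step 2: inner() uses global keyword, so inner() returns global total = 32.
Step 3: calc() returns 32 + 65 = 97

The answer is 97.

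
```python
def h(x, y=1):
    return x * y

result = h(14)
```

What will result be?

Step 1: h(14) uses default y = 1.
Step 2: Returns 14 * 1 = 14.
Step 3: result = 14

The answer is 14.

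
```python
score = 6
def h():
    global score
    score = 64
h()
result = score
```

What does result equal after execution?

Step 1: score = 6 globally.
Step 2: h() declares global score and sets it to 64.
Step 3: After h(), global score = 64. result = 64

The answer is 64.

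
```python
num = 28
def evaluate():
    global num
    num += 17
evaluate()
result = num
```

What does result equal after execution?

Step 1: num = 28 globally.
Step 2: evaluate() modifies global num: num += 17 = 45.
Step 3: result = 45

The answer is 45.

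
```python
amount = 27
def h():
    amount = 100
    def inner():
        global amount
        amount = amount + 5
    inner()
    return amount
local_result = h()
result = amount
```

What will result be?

Step 1: Global amount = 27. h() creates local amount = 100.
Step 2: inner() declares global amount and adds 5: global amount = 27 + 5 = 32.
Step 3: h() returns its local amount = 100 (unaffected by inner).
Step 4: result = global amount = 32

The answer is 32.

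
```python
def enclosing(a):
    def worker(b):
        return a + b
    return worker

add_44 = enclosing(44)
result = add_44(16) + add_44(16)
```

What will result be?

Step 1: add_44 captures a = 44.
Step 2: add_44(16) = 44 + 16 = 60, called twice.
Step 3: result = 60 + 60 = 120

The answer is 120.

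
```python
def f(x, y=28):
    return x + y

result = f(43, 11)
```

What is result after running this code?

Step 1: f(43, 11) overrides default y with 11.
Step 2: Returns 43 + 11 = 54.
Step 3: result = 54

The answer is 54.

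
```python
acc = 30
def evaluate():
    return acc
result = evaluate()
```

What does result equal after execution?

Step 1: acc = 30 is defined in the global scope.
Step 2: evaluate() looks up acc. No local acc exists, so Python checks the global scope via LEGB rule and finds acc = 30.
Step 3: result = 30

The answer is 30.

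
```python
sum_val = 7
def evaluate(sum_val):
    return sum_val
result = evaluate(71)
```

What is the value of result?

Step 1: Global sum_val = 7.
Step 2: evaluate(71) takes parameter sum_val = 71, which shadows the global.
Step 3: result = 71

The answer is 71.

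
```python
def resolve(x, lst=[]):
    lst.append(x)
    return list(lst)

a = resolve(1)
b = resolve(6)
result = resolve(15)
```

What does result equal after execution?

Step 1: Default list is shared. list() creates copies for return values.
Step 2: Internal list grows: [1] -> [1, 6] -> [1, 6, 15].
Step 3: result = [1, 6, 15]

The answer is [1, 6, 15].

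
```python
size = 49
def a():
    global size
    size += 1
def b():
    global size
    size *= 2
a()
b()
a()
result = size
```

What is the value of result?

Step 1: size = 49.
Step 2: a(): size = 49 + 1 = 50.
Step 3: b(): size = 50 * 2 = 100.
Step 4: a(): size = 100 + 1 = 101

The answer is 101.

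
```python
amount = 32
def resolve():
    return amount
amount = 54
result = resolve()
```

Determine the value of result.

Step 1: amount is first set to 32, then reassigned to 54.
Step 2: resolve() is called after the reassignment, so it looks up the current global amount = 54.
Step 3: result = 54

The answer is 54.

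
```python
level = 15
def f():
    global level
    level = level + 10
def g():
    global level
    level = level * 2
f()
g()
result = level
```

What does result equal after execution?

Step 1: level = 15.
Step 2: f() adds 10: level = 15 + 10 = 25.
Step 3: g() doubles: level = 25 * 2 = 50.
Step 4: result = 50

The answer is 50.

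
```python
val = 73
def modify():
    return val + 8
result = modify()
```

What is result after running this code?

Step 1: val = 73 is defined globally.
Step 2: modify() looks up val from global scope = 73, then computes 73 + 8 = 81.
Step 3: result = 81

The answer is 81.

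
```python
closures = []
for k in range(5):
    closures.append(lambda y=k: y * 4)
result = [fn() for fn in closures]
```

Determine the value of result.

Step 1: Default arg y=k captures k at each iteration.
Step 2: closures[k] has y defaulting to k, returns k * 4.
Step 3: result = [0, 4, 8, 12, 16]

The answer is [0, 4, 8, 12, 16].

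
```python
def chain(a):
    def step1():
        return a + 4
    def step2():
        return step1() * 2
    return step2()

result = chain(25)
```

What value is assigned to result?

Step 1: chain(25) captures a = 25.
Step 2: step2() calls step1() which returns 25 + 4 = 29.
Step 3: step2() returns 29 * 2 = 58

The answer is 58.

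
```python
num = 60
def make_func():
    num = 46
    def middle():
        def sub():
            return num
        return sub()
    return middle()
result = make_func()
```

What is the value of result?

Step 1: make_func() defines num = 46. middle() and sub() have no local num.
Step 2: sub() checks local (none), enclosing middle() (none), enclosing make_func() and finds num = 46.
Step 3: result = 46

The answer is 46.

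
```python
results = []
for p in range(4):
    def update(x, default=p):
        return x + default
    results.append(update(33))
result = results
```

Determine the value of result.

Step 1: Default argument default=p is evaluated at function definition time.
Step 2: Each iteration creates update with default = current p value.
Step 3: update(33) returns 33 + default. results = [33, 34, 35, 36]

The answer is [33, 34, 35, 36].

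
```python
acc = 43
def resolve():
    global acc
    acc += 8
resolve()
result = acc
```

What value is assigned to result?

Step 1: acc = 43 globally.
Step 2: resolve() modifies global acc: acc += 8 = 51.
Step 3: result = 51

The answer is 51.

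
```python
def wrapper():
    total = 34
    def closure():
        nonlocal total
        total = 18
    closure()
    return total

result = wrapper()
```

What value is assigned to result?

Step 1: wrapper() sets total = 34.
Step 2: closure() uses nonlocal to reassign total = 18.
Step 3: result = 18

The answer is 18.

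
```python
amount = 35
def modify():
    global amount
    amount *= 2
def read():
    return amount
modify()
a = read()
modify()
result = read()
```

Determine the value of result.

Step 1: amount = 35.
Step 2: First modify(): amount = 35 * 2 = 70.
Step 3: Second modify(): amount = 70 * 2 = 140.
Step 4: read() returns 140

The answer is 140.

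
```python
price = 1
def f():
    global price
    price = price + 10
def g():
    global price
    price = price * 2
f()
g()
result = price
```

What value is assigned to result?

Step 1: price = 1.
Step 2: f() adds 10: price = 1 + 10 = 11.
Step 3: g() doubles: price = 11 * 2 = 22.
Step 4: result = 22

The answer is 22.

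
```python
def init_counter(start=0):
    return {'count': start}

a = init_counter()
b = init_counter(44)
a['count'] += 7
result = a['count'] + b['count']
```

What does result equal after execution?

Step 1: init_counter() returns a new dict each call (immutable default 0).
Step 2: a = {'count': 0}, b = {'count': 44}.
Step 3: a['count'] += 7 = 7. result = 7 + 44 = 51

The answer is 51.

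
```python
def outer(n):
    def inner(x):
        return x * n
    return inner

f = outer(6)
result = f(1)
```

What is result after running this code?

Step 1: outer(6) creates a closure capturing n = 6.
Step 2: f(1) computes 1 * 6 = 6.
Step 3: result = 6

The answer is 6.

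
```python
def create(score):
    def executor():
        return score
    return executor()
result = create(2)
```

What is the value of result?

Step 1: create(2) binds parameter score = 2.
Step 2: executor() looks up score in enclosing scope and finds the parameter score = 2.
Step 3: result = 2

The answer is 2.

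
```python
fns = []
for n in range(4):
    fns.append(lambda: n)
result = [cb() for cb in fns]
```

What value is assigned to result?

Step 1: All 4 lambdas share the same variable n.
Step 2: After the loop, n = 3.
Step 3: Each call returns 3. result = [3, 3, 3, 3]

The answer is [3, 3, 3, 3].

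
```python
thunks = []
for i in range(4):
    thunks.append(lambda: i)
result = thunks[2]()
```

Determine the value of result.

Step 1: The loop creates 4 lambdas, all referencing the same variable i.
Step 2: After the loop, i = 3 (final value).
Step 3: thunks[2]() looks up i at call time and finds 3. This is the late binding gotcha. result = 3

The answer is 3.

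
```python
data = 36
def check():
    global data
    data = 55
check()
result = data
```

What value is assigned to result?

Step 1: data = 36 globally.
Step 2: check() declares global data and sets it to 55.
Step 3: After check(), global data = 55. result = 55

The answer is 55.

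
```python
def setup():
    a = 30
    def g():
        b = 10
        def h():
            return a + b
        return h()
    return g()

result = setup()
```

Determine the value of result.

Step 1: setup() defines a = 30. g() defines b = 10.
Step 2: h() accesses both from enclosing scopes: a = 30, b = 10.
Step 3: result = 30 + 10 = 40

The answer is 40.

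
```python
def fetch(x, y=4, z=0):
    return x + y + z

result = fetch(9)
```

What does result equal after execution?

Step 1: fetch(9) uses defaults y = 4, z = 0.
Step 2: Returns 9 + 4 + 0 = 13.
Step 3: result = 13

The answer is 13.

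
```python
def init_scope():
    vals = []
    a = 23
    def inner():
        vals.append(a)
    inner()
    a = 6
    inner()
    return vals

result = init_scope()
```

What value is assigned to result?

Step 1: a = 23. inner() appends current a to vals.
Step 2: First inner(): appends 23. Then a = 6.
Step 3: Second inner(): appends 6 (closure sees updated a). result = [23, 6]

The answer is [23, 6].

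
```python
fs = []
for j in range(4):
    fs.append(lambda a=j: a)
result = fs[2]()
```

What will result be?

Step 1: Default argument a=j captures j's value at each iteration.
Step 2: fs[2] captured a = 2 when j was 2.
Step 3: result = 2

The answer is 2.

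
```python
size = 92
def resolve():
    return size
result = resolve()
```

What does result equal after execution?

Step 1: size = 92 is defined in the global scope.
Step 2: resolve() looks up size. No local size exists, so Python checks the global scope via LEGB rule and finds size = 92.
Step 3: result = 92

The answer is 92.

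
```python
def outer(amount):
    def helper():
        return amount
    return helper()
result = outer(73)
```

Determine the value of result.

Step 1: outer(73) binds parameter amount = 73.
Step 2: helper() looks up amount in enclosing scope and finds the parameter amount = 73.
Step 3: result = 73

The answer is 73.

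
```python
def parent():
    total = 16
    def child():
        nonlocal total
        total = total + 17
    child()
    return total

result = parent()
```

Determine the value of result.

Step 1: parent() sets total = 16.
Step 2: child() uses nonlocal to modify total in parent's scope: total = 16 + 17 = 33.
Step 3: parent() returns the modified total = 33

The answer is 33.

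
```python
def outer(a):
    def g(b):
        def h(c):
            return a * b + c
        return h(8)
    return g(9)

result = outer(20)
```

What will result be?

Step 1: a = 20, b = 9, c = 8.
Step 2: h() computes a * b + c = 20 * 9 + 8 = 188.
Step 3: result = 188

The answer is 188.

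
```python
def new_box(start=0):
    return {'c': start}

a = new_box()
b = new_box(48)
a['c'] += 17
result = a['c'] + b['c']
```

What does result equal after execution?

Step 1: new_box() returns a new dict each call (immutable default 0).
Step 2: a = {'c': 0}, b = {'c': 48}.
Step 3: a['c'] += 17 = 17. result = 17 + 48 = 65

The answer is 65.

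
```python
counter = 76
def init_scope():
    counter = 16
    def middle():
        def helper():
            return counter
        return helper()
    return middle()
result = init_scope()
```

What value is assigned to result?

Step 1: init_scope() defines counter = 16. middle() and helper() have no local counter.
Step 2: helper() checks local (none), enclosing middle() (none), enclosing init_scope() and finds counter = 16.
Step 3: result = 16

The answer is 16.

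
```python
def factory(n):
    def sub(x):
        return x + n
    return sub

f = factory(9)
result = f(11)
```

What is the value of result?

Step 1: factory(9) creates a closure that captures n = 9.
Step 2: f(11) calls the closure with x = 11, returning 11 + 9 = 20.
Step 3: result = 20

The answer is 20.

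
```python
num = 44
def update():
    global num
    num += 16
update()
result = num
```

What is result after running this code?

Step 1: num = 44 globally.
Step 2: update() modifies global num: num += 16 = 60.
Step 3: result = 60

The answer is 60.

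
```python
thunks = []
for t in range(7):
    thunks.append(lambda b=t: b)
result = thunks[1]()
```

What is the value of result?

Step 1: Default argument b=t captures t's value at each iteration.
Step 2: thunks[1] captured b = 1 when t was 1.
Step 3: result = 1

The answer is 1.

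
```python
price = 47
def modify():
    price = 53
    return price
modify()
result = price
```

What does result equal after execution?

Step 1: Global price = 47.
Step 2: modify() creates local price = 53 (shadow, not modification).
Step 3: After modify() returns, global price is unchanged. result = 47

The answer is 47.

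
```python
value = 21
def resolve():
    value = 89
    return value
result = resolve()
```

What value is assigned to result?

Step 1: Global value = 21.
Step 2: resolve() creates local value = 89, shadowing the global.
Step 3: Returns local value = 89. result = 89

The answer is 89.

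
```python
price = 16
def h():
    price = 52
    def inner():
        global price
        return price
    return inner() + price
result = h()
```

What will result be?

Step 1: Global price = 16. h() shadows with local price = 52.
Step 2: inner() uses global keyword, so inner() returns global price = 16.
Step 3: h() returns 16 + 52 = 68

The answer is 68.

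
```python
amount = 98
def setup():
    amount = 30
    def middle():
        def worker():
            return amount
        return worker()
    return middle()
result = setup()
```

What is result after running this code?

Step 1: setup() defines amount = 30. middle() and worker() have no local amount.
Step 2: worker() checks local (none), enclosing middle() (none), enclosing setup() and finds amount = 30.
Step 3: result = 30

The answer is 30.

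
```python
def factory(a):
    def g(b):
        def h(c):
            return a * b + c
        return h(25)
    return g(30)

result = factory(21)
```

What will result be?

Step 1: a = 21, b = 30, c = 25.
Step 2: h() computes a * b + c = 21 * 30 + 25 = 655.
Step 3: result = 655

The answer is 655.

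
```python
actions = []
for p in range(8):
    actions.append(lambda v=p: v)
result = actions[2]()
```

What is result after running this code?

Step 1: Default argument v=p captures p's value at each iteration.
Step 2: actions[2] captured v = 2 when p was 2.
Step 3: result = 2

The answer is 2.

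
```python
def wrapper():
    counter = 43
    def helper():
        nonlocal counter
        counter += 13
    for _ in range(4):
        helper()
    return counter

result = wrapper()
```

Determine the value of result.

Step 1: counter = 43.
Step 2: helper() is called 4 times in a loop, each adding 13 via nonlocal.
Step 3: counter = 43 + 13 * 4 = 95

The answer is 95.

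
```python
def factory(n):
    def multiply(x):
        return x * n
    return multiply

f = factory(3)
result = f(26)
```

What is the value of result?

Step 1: factory(3) returns multiply closure with n = 3.
Step 2: f(26) computes 26 * 3 = 78.
Step 3: result = 78

The answer is 78.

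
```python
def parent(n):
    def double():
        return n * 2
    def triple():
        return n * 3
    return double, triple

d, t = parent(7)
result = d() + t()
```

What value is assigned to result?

Step 1: Both closures capture the same n = 7.
Step 2: d() = 7 * 2 = 14, t() = 7 * 3 = 21.
Step 3: result = 14 + 21 = 35

The answer is 35.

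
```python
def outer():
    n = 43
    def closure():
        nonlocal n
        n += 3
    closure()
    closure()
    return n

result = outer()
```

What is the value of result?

Step 1: n starts at 43.
Step 2: closure() is called 2 times, each adding 3.
Step 3: n = 43 + 3 * 2 = 49

The answer is 49.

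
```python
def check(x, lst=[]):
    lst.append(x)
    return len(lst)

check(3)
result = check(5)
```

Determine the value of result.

Step 1: Mutable default list persists between calls.
Step 2: First call: lst = [3], len = 1. Second call: lst = [3, 5], len = 2.
Step 3: result = 2

The answer is 2.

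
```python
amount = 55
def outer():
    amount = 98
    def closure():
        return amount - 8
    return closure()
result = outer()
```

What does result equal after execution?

Step 1: outer() shadows global amount with amount = 98.
Step 2: closure() finds amount = 98 in enclosing scope, computes 98 - 8 = 90.
Step 3: result = 90

The answer is 90.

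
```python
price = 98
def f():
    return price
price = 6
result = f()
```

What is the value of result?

Step 1: price is first set to 98, then reassigned to 6.
Step 2: f() is called after the reassignment, so it looks up the current global price = 6.
Step 3: result = 6

The answer is 6.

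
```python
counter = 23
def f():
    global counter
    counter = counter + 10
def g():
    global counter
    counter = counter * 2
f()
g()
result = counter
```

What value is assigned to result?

Step 1: counter = 23.
Step 2: f() adds 10: counter = 23 + 10 = 33.
Step 3: g() doubles: counter = 33 * 2 = 66.
Step 4: result = 66

The answer is 66.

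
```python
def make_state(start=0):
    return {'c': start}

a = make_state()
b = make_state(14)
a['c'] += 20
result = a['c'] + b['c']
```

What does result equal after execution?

Step 1: make_state() returns a new dict each call (immutable default 0).
Step 2: a = {'c': 0}, b = {'c': 14}.
Step 3: a['c'] += 20 = 20. result = 20 + 14 = 34

The answer is 34.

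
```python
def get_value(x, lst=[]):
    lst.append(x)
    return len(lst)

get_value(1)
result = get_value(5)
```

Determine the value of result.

Step 1: Mutable default list persists between calls.
Step 2: First call: lst = [1], len = 1. Second call: lst = [1, 5], len = 2.
Step 3: result = 2

The answer is 2.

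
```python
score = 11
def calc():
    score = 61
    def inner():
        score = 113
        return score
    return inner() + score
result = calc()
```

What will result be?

Step 1: calc() has local score = 61. inner() has local score = 113.
Step 2: inner() returns its local score = 113.
Step 3: calc() returns 113 + its own score (61) = 174

The answer is 174.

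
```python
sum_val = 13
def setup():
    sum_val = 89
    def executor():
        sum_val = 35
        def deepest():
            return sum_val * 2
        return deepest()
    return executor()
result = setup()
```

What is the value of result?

Step 1: deepest() looks up sum_val through LEGB: not local, finds sum_val = 35 in enclosing executor().
Step 2: Returns 35 * 2 = 70.
Step 3: result = 70

The answer is 70.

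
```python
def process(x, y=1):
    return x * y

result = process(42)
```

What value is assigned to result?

Step 1: process(42) uses default y = 1.
Step 2: Returns 42 * 1 = 42.
Step 3: result = 42

The answer is 42.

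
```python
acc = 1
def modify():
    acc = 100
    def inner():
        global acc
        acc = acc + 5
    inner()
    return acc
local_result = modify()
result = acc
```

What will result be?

Step 1: Global acc = 1. modify() creates local acc = 100.
Step 2: inner() declares global acc and adds 5: global acc = 1 + 5 = 6.
Step 3: modify() returns its local acc = 100 (unaffected by inner).
Step 4: result = global acc = 6

The answer is 6.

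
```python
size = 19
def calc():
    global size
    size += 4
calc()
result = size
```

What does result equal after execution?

Step 1: size = 19 globally.
Step 2: calc() modifies global size: size += 4 = 23.
Step 3: result = 23

The answer is 23.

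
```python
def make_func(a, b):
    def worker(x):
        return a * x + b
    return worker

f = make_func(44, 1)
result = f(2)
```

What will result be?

Step 1: make_func(44, 1) captures a = 44, b = 1.
Step 2: f(2) computes 44 * 2 + 1 = 89.
Step 3: result = 89

The answer is 89.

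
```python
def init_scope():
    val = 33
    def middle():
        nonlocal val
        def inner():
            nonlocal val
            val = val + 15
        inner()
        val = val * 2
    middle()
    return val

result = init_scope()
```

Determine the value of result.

Step 1: val = 33.
Step 2: inner() adds 15: val = 33 + 15 = 48.
Step 3: middle() doubles: val = 48 * 2 = 96.
Step 4: result = 96

The answer is 96.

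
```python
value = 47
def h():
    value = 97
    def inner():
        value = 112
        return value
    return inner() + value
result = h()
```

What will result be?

Step 1: h() has local value = 97. inner() has local value = 112.
Step 2: inner() returns its local value = 112.
Step 3: h() returns 112 + its own value (97) = 209

The answer is 209.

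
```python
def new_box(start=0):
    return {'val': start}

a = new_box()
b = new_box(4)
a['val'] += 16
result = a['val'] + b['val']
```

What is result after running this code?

Step 1: new_box() returns a new dict each call (immutable default 0).
Step 2: a = {'val': 0}, b = {'val': 4}.
Step 3: a['val'] += 16 = 16. result = 16 + 4 = 20

The answer is 20.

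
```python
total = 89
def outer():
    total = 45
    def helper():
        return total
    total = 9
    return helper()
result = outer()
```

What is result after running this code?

Step 1: outer() sets total = 45, then later total = 9.
Step 2: helper() is called after total is reassigned to 9. Closures capture variables by reference, not by value.
Step 3: result = 9

The answer is 9.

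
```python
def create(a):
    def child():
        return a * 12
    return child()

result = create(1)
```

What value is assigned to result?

Step 1: create(1) binds parameter a = 1.
Step 2: child() accesses a = 1 from enclosing scope.
Step 3: result = 1 * 12 = 12

The answer is 12.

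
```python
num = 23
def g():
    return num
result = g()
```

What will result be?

Step 1: num = 23 is defined in the global scope.
Step 2: g() looks up num. No local num exists, so Python checks the global scope via LEGB rule and finds num = 23.
Step 3: result = 23

The answer is 23.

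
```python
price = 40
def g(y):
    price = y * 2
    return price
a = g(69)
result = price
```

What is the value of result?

Step 1: Global price = 40.
Step 2: g(69) creates local price = 69 * 2 = 138.
Step 3: Global price unchanged because no global keyword. result = 40

The answer is 40.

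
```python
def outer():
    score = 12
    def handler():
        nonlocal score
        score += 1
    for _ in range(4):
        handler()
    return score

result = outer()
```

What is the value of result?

Step 1: score = 12.
Step 2: handler() is called 4 times in a loop, each adding 1 via nonlocal.
Step 3: score = 12 + 1 * 4 = 16

The answer is 16.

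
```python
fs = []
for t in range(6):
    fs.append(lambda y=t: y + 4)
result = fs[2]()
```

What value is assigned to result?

Step 1: Default argument y=t captures t's value at definition time.
Step 2: fs[2] was defined when t = 2, so y defaults to 2.
Step 3: result = 2 + 4 = 6 (default arg fixes the late binding issue)

The answer is 6.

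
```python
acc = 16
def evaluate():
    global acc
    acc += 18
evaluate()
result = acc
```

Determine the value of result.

Step 1: acc = 16 globally.
Step 2: evaluate() modifies global acc: acc += 18 = 34.
Step 3: result = 34

The answer is 34.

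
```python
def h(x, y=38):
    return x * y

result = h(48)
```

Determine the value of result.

Step 1: h(48) uses default y = 38.
Step 2: Returns 48 * 38 = 1824.
Step 3: result = 1824

The answer is 1824.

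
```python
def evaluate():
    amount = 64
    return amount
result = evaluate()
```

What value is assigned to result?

Step 1: evaluate() defines amount = 64 in its local scope.
Step 2: return amount finds the local variable amount = 64.
Step 3: result = 64

The answer is 64.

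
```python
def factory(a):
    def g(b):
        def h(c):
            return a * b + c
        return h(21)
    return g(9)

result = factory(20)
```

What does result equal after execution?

Step 1: a = 20, b = 9, c = 21.
Step 2: h() computes a * b + c = 20 * 9 + 21 = 201.
Step 3: result = 201

The answer is 201.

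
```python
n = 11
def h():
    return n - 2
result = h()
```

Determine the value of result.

Step 1: n = 11 is defined globally.
Step 2: h() looks up n from global scope = 11, then computes 11 - 2 = 9.
Step 3: result = 9

The answer is 9.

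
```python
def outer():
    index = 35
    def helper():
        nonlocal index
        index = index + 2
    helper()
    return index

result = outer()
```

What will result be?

Step 1: outer() sets index = 35.
Step 2: helper() uses nonlocal to modify index in outer's scope: index = 35 + 2 = 37.
Step 3: outer() returns the modified index = 37

The answer is 37.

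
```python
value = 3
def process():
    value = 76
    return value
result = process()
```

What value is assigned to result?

Step 1: Global value = 3.
Step 2: process() creates local value = 76, shadowing the global.
Step 3: Returns local value = 76. result = 76

The answer is 76.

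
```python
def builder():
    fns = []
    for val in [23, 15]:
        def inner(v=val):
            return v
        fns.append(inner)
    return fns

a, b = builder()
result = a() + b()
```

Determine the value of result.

Step 1: Default argument v=val captures val at each iteration.
Step 2: a() returns 23 (captured at first iteration), b() returns 15 (captured at second).
Step 3: result = 23 + 15 = 38

The answer is 38.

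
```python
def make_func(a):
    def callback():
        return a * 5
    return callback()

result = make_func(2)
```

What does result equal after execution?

Step 1: make_func(2) binds parameter a = 2.
Step 2: callback() accesses a = 2 from enclosing scope.
Step 3: result = 2 * 5 = 10

The answer is 10.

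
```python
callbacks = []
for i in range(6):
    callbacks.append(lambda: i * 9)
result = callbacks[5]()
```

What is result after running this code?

Step 1: All lambdas reference the same variable i (late binding).
Step 2: After the loop, i = 5. Every lambda returns i * 9.
Step 3: callbacks[5]() = 5 * 9 = 45

The answer is 45.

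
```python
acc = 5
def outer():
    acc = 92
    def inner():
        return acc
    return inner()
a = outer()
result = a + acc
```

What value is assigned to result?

Step 1: outer() has local acc = 92. inner() reads from enclosing.
Step 2: outer() returns 92. Global acc = 5 unchanged.
Step 3: result = 92 + 5 = 97

The answer is 97.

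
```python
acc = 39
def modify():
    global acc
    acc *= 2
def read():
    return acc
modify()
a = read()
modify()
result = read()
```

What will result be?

Step 1: acc = 39.
Step 2: First modify(): acc = 39 * 2 = 78.
Step 3: Second modify(): acc = 78 * 2 = 156.
Step 4: read() returns 156

The answer is 156.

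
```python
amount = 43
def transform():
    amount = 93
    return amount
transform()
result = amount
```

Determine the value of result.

Step 1: amount = 43 globally.
Step 2: transform() creates a LOCAL amount = 93 (no global keyword!).
Step 3: The global amount is unchanged. result = 43

The answer is 43.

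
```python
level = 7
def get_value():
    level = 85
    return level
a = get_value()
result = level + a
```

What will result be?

Step 1: Global level = 7. get_value() returns local level = 85.
Step 2: a = 85. Global level still = 7.
Step 3: result = 7 + 85 = 92

The answer is 92.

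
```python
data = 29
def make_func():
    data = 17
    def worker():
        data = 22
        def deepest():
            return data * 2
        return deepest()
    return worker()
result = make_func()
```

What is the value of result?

Step 1: deepest() looks up data through LEGB: not local, finds data = 22 in enclosing worker().
Step 2: Returns 22 * 2 = 44.
Step 3: result = 44

The answer is 44.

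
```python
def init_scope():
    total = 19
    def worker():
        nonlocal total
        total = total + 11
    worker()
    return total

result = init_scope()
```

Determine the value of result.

Step 1: init_scope() sets total = 19.
Step 2: worker() uses nonlocal to modify total in init_scope's scope: total = 19 + 11 = 30.
Step 3: init_scope() returns the modified total = 30

The answer is 30.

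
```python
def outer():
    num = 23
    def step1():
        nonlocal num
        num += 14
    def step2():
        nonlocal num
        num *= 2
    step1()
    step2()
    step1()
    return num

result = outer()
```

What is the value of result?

Step 1: num = 23.
Step 2: step1(): num = 23 + 14 = 37.
Step 3: step2(): num = 37 * 2 = 74.
Step 4: step1(): num = 74 + 14 = 88. result = 88

The answer is 88.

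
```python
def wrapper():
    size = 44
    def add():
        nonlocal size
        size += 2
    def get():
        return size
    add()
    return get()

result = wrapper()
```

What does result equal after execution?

Step 1: size = 44. add() modifies it via nonlocal, get() reads it.
Step 2: add() makes size = 44 + 2 = 46.
Step 3: get() returns 46. result = 46

The answer is 46.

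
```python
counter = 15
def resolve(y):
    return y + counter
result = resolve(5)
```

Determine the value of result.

Step 1: counter = 15 is defined globally.
Step 2: resolve(5) uses parameter y = 5 and looks up counter from global scope = 15.
Step 3: result = 5 + 15 = 20

The answer is 20.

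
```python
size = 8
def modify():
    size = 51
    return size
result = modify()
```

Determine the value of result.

Step 1: Global size = 8.
Step 2: modify() creates local size = 51, shadowing the global.
Step 3: Returns local size = 51. result = 51

The answer is 51.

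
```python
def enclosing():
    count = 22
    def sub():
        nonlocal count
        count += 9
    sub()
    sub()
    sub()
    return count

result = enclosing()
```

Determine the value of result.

Step 1: count starts at 22.
Step 2: sub() is called 3 times, each adding 9.
Step 3: count = 22 + 9 * 3 = 49

The answer is 49.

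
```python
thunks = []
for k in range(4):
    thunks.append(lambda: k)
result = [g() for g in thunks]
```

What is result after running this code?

Step 1: All 4 lambdas share the same variable k.
Step 2: After the loop, k = 3.
Step 3: Each call returns 3. result = [3, 3, 3, 3]

The answer is [3, 3, 3, 3].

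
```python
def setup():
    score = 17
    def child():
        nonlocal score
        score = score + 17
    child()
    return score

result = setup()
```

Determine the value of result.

Step 1: setup() sets score = 17.
Step 2: child() uses nonlocal to modify score in setup's scope: score = 17 + 17 = 34.
Step 3: setup() returns the modified score = 34

The answer is 34.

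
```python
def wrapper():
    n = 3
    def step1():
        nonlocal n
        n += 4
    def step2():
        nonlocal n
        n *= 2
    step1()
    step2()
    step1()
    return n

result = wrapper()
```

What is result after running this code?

Step 1: n = 3.
Step 2: step1(): n = 3 + 4 = 7.
Step 3: step2(): n = 7 * 2 = 14.
Step 4: step1(): n = 14 + 4 = 18. result = 18

The answer is 18.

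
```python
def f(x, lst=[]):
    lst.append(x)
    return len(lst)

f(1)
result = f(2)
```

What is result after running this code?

Step 1: Mutable default list persists between calls.
Step 2: First call: lst = [1], len = 1. Second call: lst = [1, 2], len = 2.
Step 3: result = 2

The answer is 2.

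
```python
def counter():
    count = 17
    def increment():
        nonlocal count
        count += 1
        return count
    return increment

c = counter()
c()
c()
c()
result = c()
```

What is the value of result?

Step 1: counter() creates closure with count = 17.
Step 2: Each c() call increments count via nonlocal. After 4 calls: 17 + 4 = 21.
Step 3: result = 21

The answer is 21.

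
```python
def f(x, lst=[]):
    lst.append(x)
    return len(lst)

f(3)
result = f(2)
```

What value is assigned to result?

Step 1: Mutable default list persists between calls.
Step 2: First call: lst = [3], len = 1. Second call: lst = [3, 2], len = 2.
Step 3: result = 2

The answer is 2.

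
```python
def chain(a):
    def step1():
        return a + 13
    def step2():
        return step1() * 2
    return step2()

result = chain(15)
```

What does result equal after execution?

Step 1: chain(15) captures a = 15.
Step 2: step2() calls step1() which returns 15 + 13 = 28.
Step 3: step2() returns 28 * 2 = 56

The answer is 56.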